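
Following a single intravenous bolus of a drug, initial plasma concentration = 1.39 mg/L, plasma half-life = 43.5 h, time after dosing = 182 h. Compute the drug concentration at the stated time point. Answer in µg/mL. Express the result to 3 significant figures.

k = ln2 / t½ = 0.693147 / 43.5 = 0.01593 h⁻¹
C = C₀ · e^(−k·t) = 1.390 × e^(−0.01593 × 182)
  = 1.390 × 0.05506 = 0.07653 mg/L
(0.07653 mg/L = 0.07653 µg/mL)

0.0765 µg/mL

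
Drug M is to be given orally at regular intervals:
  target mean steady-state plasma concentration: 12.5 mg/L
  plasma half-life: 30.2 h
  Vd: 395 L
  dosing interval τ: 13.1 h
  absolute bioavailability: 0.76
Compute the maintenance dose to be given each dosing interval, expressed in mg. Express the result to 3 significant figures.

k = ln2 / t½ = 0.693147 / 30.2 = 0.02295 h⁻¹
CL = k × Vd = 0.02295 × 395 = 9.065 L/h
At steady state, F × (Dose/τ) = Css × CL.
Dose = Css × CL × τ / F = 12.5 × 9.065 × 13.1 / 0.76 = 1953 mg

1950 mg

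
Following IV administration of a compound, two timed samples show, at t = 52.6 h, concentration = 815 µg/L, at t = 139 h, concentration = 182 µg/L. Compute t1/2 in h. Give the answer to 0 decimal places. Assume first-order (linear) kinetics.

40 h

k = ln(C₁/C₂) / (t₂ − t₁) = ln(815/182) / (139 − 52.6)
  = 1.499 / 86.40 = 0.01735 h⁻¹
t½ = ln2 / k = 0.693147 / 0.01735 = 39.95 h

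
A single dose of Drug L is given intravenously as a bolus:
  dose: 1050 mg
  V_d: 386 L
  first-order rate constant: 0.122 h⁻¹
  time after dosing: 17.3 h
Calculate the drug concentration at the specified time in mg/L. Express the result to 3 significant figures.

C₀ = Dose / Vd = 1050 / 386 = 2.720 mg/L
C = C₀ · e^(−k·t) = 2.720 × e^(−0.1220 × 17.3)
  = 2.720 × 0.1212 = 0.3297 mg/L

0.330 mg/L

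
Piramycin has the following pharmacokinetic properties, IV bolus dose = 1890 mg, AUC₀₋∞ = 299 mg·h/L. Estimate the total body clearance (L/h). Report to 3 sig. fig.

6.32 L/h

CL = Dose / AUC = 1890 / 299 = 6.321 L/h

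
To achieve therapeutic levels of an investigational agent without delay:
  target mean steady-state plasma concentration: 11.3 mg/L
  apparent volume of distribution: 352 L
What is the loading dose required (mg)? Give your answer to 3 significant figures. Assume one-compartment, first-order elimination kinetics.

LD = Css × Vd = 11.3 × 352 = 3978 mg

3980 mg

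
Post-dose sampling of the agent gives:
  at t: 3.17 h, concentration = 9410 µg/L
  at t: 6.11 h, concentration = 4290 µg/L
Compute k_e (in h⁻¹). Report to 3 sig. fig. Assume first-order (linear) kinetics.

k = ln(C₁/C₂) / (t₂ − t₁) = ln(9410/4290) / (6.11 − 3.17)
  = 0.7855 / 2.940 = 0.2672 h⁻¹

0.267 h⁻¹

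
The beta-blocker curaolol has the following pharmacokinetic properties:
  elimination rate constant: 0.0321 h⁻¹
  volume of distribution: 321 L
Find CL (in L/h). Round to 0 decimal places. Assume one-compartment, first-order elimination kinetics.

10 L/h

CL = k × Vd = 0.0321 × 321 = 10.30 L/h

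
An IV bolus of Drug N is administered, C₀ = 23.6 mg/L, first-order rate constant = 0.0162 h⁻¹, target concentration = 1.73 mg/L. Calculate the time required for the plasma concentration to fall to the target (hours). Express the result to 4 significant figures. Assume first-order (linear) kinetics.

t = ln(C₀ / C) / k = ln(23.60 / 1.73) / 0.01620
  = ln(13.64) / 0.01620 = 2.613 / 0.01620 = 161.3 h

161.3 h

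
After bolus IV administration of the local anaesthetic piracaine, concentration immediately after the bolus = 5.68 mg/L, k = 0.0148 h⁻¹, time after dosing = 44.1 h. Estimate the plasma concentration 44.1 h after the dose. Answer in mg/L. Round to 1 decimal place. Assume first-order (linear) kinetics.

C = C₀ · e^(−k·t) = 5.680 × e^(−0.01480 × 44.1)
  = 5.680 × 0.5206 = 2.957 mg/L

3.0 mg/L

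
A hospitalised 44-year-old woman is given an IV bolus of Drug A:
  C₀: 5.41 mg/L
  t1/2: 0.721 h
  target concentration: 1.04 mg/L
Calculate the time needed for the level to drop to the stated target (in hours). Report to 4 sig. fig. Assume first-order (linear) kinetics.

k = ln2 / t½ = 0.693147 / 0.721 = 0.9614 h⁻¹
t = ln(C₀ / C) / k = ln(5.410 / 1.04) / 0.9614
  = ln(5.202) / 0.9614 = 1.649 / 0.9614 = 1.715 h

1.715 h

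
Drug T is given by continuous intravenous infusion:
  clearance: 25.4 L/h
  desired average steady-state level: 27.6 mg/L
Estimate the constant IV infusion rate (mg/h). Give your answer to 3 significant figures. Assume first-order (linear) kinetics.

At steady state, infusion rate R₀ = Css × CL = 27.6 × 25.40 = 701.0 mg/h

701 mg/h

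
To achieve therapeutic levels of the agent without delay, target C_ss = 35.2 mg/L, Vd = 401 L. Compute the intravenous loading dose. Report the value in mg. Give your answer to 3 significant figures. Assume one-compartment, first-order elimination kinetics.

14100 mg

LD = Css × Vd = 35.2 × 401 = 14120 mg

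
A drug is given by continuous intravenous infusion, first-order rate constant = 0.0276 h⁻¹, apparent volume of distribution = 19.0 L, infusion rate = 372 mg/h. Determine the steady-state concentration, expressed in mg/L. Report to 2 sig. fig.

710 mg/L

CL = k × Vd = 0.02760 × 19.0 = 0.5244 L/h
At steady state Css = R₀ / CL = 372 / 0.5244 = 709.4 mg/L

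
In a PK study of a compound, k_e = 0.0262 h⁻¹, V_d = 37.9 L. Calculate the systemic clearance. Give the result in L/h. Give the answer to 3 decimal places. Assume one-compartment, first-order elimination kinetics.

0.993 L/h

CL = k × Vd = 0.0262 × 37.9 = 0.9930 L/h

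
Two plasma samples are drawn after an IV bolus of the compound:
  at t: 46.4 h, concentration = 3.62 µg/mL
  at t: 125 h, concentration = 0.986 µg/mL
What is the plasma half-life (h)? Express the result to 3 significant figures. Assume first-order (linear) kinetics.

41.9 h

k = ln(C₁/C₂) / (t₂ − t₁) = ln(3.62/0.986) / (125 − 46.4)
  = 1.301 / 78.60 = 0.01655 h⁻¹
t½ = ln2 / k = 0.693147 / 0.01655 = 41.88 h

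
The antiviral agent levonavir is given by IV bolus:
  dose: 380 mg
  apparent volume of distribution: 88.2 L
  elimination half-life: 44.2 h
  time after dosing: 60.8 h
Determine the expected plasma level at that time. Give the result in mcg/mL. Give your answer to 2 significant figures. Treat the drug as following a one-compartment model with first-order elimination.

1.7 mcg/mL

C₀ = Dose / Vd = 380.0 / 88.2 = 4.308 mg/L
k = ln2 / t½ = 0.693147 / 44.2 = 0.01568 h⁻¹
C = C₀ · e^(−k·t) = 4.308 × e^(−0.01568 × 60.8)
  = 4.308 × 0.3854 = 1.660 mg/L
(1.660 mg/L = 1.660 mcg/mL)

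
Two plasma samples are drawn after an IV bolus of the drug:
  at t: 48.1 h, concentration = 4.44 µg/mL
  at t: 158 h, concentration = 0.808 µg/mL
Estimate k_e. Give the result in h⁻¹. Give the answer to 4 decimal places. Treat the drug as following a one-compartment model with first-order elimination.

k = ln(C₁/C₂) / (t₂ − t₁) = ln(4.44/0.808) / (158 − 48.1)
  = 1.704 / 109.9 = 0.01551 h⁻¹

0.0155 h⁻¹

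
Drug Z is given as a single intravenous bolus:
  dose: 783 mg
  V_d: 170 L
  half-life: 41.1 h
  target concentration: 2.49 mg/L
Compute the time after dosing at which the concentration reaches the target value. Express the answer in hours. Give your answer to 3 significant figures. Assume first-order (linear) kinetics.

36.5 h

C₀ = Dose / Vd = 783.0 / 170 = 4.606 mg/L
k = ln2 / t½ = 0.693147 / 41.1 = 0.01686 h⁻¹
t = ln(C₀ / C) / k = ln(4.606 / 2.49) / 0.01686
  = ln(1.850) / 0.01686 = 0.6152 / 0.01686 = 36.49 h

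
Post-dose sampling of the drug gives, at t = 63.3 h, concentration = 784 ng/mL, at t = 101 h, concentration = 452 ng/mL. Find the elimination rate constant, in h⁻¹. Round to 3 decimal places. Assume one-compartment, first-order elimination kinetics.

0.015 h⁻¹

k = ln(C₁/C₂) / (t₂ − t₁) = ln(784/452) / (101 − 63.3)
  = 0.5507 / 37.70 = 0.01461 h⁻¹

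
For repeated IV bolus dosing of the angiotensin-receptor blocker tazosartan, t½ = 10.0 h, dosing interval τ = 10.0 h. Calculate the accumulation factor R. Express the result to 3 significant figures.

k = ln2 / t½ = 0.693147 / 10.0 = 0.06931 h⁻¹
e^(−kτ) = e^(−0.06931 × 10.0) = 0.5000
Accumulation ratio R = 1 / (1 − e^(−kτ)) = 1 / (1 − 0.5000) = 2.000

2.00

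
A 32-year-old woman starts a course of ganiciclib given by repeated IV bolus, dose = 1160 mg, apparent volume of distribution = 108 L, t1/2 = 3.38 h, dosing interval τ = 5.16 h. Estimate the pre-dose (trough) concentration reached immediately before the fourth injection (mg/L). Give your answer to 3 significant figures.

5.47 mg/L

C₀ per dose = Dose / Vd = 1160 / 108 = 10.74 mg/L
k = ln2 / t½ = 0.693147 / 3.38 = 0.2051 h⁻¹
Fraction remaining after one interval: r = e^(−kτ) = e^(−0.2051 × 5.16) = 0.3470
Before dose 4, 3 doses have been given (aged 1τ, 2τ, 3τ).
C_trough = C₀ × (r + r² + … + r^3) = C₀ × r(1−r^3)/(1−r)
        = 10.74 × 0.3470 × (1 − 0.04178) / (1 − 0.3470) = 5.469 mg/L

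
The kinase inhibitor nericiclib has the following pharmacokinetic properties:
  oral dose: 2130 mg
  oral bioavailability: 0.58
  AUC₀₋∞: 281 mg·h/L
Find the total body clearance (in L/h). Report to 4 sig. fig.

CL = F·Dose / AUC = 0.58 × 2130 / 281 = 4.396 L/h

4.396 L/h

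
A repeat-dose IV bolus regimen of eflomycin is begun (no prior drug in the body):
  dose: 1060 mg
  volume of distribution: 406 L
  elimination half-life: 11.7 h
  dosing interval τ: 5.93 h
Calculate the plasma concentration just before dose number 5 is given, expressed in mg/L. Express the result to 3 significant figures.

4.68 mg/L

C₀ per dose = Dose / Vd = 1060 / 406 = 2.611 mg/L
k = ln2 / t½ = 0.693147 / 11.7 = 0.05924 h⁻¹
Fraction remaining after one interval: r = e^(−kτ) = e^(−0.05924 × 5.93) = 0.7038
Before dose 5, 4 doses have been given (aged 1τ, 2τ, 3τ, 4τ).
C_trough = C₀ × (r + r² + … + r^4) = C₀ × r(1−r^4)/(1−r)
        = 2.611 × 0.7038 × (1 − 0.2454) / (1 − 0.7038) = 4.682 mg/L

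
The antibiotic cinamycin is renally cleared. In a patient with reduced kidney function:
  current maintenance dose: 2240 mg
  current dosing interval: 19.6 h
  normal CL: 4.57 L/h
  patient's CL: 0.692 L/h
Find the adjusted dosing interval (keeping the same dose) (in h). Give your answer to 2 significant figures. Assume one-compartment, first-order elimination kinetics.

To keep the same average steady-state level, dosing rate must scale with clearance.
CL ratio = 0.692 / 4.57 = 0.1514
New interval (same dose) = 19.6 / 0.1514 = 129.5 h

130 h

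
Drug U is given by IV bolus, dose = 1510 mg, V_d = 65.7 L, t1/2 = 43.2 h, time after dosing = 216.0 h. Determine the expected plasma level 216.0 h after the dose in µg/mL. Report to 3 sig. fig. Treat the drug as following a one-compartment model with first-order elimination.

C₀ = Dose / Vd = 1510 / 65.7 = 22.98 mg/L
k = ln2 / t½ = 0.693147 / 43.2 = 0.01605 h⁻¹
t / t½ = 216.0 / 43.2 = 5 half-lives
C = C₀ × (1/2)^5 = 22.98 × 0.03125 = 0.7181 mg/L
(0.7181 mg/L = 0.7181 µg/mL)

0.718 µg/mL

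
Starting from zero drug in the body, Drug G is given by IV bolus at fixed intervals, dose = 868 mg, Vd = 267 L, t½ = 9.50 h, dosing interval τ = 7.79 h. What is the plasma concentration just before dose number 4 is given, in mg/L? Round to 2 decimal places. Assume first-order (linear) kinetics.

3.48 mg/L

C₀ per dose = Dose / Vd = 868 / 267 = 3.251 mg/L
k = ln2 / t½ = 0.693147 / 9.50 = 0.07296 h⁻¹
Fraction remaining after one interval: r = e^(−kτ) = e^(−0.07296 × 7.79) = 0.5665
Before dose 4, 3 doses have been given (aged 1τ, 2τ, 3τ).
C_trough = C₀ × (r + r² + … + r^3) = C₀ × r(1−r^3)/(1−r)
        = 3.251 × 0.5665 × (1 − 0.1818) / (1 − 0.5665) = 3.476 mg/L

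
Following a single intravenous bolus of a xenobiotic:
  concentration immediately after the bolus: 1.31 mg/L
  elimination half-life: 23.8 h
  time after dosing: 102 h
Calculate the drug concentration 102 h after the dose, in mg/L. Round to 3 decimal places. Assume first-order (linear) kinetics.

k = ln2 / t½ = 0.693147 / 23.8 = 0.02912 h⁻¹
C = C₀ · e^(−k·t) = 1.310 × e^(−0.02912 × 102)
  = 1.310 × 0.05129 = 0.06719 mg/L

0.067 mg/L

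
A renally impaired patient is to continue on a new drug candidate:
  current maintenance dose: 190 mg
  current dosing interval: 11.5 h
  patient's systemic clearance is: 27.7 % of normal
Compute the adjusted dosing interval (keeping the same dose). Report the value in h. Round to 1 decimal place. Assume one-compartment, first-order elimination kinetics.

41.5 h

To keep the same average steady-state level, dosing rate must scale with clearance.
CL ratio = 27.7 / 100 = 0.2770
New interval (same dose) = 11.5 / 0.2770 = 41.52 h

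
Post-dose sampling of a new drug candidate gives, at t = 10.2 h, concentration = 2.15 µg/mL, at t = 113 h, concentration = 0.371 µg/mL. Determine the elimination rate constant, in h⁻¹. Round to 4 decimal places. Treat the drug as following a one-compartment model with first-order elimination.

0.0171 h⁻¹

k = ln(C₁/C₂) / (t₂ − t₁) = ln(2.15/0.371) / (113 − 10.2)
  = 1.757 / 102.8 = 0.01709 h⁻¹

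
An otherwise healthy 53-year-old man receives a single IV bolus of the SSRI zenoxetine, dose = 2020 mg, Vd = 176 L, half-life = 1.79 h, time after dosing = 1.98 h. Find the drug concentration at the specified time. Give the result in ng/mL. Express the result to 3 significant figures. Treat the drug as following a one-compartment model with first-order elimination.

C₀ = Dose / Vd = 2020 / 176 = 11.48 mg/L
k = ln2 / t½ = 0.693147 / 1.79 = 0.3872 h⁻¹
C = C₀ · e^(−k·t) = 11.48 × e^(−0.3872 × 1.98)
  = 11.48 × 0.4646 = 5.334 mg/L
Convert: 5.334 mg/L × 1000 = 5334 ng/mL

5330 ng/mL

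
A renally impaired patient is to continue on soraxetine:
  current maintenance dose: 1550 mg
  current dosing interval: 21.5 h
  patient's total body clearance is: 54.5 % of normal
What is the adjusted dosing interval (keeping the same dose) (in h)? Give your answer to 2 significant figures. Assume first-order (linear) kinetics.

To keep the same average steady-state level, dosing rate must scale with clearance.
CL ratio = 54.5 / 100 = 0.5450
New interval (same dose) = 21.5 / 0.5450 = 39.45 h

39 h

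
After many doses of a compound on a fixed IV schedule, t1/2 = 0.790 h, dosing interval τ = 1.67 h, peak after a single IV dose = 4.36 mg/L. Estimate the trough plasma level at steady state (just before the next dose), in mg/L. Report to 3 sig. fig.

1.31 mg/L

k = ln2 / t½ = 0.693147 / 0.790 = 0.8774 h⁻¹
e^(−kτ) = e^(−0.8774 × 1.67) = 0.2310
Accumulation ratio R = 1 / (1 − e^(−kτ)) = 1 / (1 − 0.2310) = 1.300
Steady-state trough = C₀ × R × e^(−kτ) = 4.36 × 1.300 × 0.2310 = 1.309 mg/L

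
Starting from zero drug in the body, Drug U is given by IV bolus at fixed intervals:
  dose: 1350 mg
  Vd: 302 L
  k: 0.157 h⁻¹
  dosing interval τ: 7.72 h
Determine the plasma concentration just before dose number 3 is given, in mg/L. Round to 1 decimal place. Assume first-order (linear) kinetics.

C₀ per dose = Dose / Vd = 1350 / 302 = 4.470 mg/L
Fraction remaining after one interval: r = e^(−kτ) = e^(−0.1570 × 7.72) = 0.2976
Before dose 3, 2 doses have been given (aged 1τ, 2τ).
C_trough = C₀ × (r + r²) = 4.470 × (0.2976 + 0.08857) = 1.726 mg/L

1.7 mg/L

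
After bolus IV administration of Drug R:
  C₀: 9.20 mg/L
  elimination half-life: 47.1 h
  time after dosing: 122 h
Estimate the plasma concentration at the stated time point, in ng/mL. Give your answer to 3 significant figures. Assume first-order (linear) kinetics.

k = ln2 / t½ = 0.693147 / 47.1 = 0.01472 h⁻¹
C = C₀ · e^(−k·t) = 9.200 × e^(−0.01472 × 122)
  = 9.200 × 0.1660 = 1.527 mg/L
Convert: 1.527 mg/L × 1000 = 1527 ng/mL

1530 ng/mL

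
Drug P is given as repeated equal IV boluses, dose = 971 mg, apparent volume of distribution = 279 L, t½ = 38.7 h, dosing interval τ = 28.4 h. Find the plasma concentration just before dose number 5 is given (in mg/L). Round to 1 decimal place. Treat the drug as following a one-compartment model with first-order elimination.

C₀ per dose = Dose / Vd = 971 / 279 = 3.480 mg/L
k = ln2 / t½ = 0.693147 / 38.7 = 0.01791 h⁻¹
Fraction remaining after one interval: r = e^(−kτ) = e^(−0.01791 × 28.4) = 0.6013
Before dose 5, 4 doses have been given (aged 1τ, 2τ, 3τ, 4τ).
C_trough = C₀ × (r + r² + … + r^4) = C₀ × r(1−r^4)/(1−r)
        = 3.480 × 0.6013 × (1 − 0.1307) / (1 − 0.6013) = 4.562 mg/L

4.6 mg/L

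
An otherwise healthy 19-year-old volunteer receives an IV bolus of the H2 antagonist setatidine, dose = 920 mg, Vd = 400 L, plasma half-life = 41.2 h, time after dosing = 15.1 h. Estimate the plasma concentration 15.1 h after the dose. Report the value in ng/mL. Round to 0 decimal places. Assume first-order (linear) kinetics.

C₀ = Dose / Vd = 920.0 / 400 = 2.300 mg/L
k = ln2 / t½ = 0.693147 / 41.2 = 0.01682 h⁻¹
C = C₀ · e^(−k·t) = 2.300 × e^(−0.01682 × 15.1)
  = 2.300 × 0.7757 = 1.784 mg/L
Convert: 1.784 mg/L × 1000 = 1784 ng/mL

1784 ng/mL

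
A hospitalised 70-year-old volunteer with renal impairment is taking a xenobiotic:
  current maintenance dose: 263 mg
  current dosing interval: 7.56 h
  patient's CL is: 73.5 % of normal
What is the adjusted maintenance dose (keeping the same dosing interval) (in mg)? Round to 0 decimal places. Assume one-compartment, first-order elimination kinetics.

To keep the same average steady-state level, dosing rate must scale with clearance.
CL ratio = 73.5 / 100 = 0.7350
New dose (same interval) = 263 × 0.7350 = 193.3 mg

193 mg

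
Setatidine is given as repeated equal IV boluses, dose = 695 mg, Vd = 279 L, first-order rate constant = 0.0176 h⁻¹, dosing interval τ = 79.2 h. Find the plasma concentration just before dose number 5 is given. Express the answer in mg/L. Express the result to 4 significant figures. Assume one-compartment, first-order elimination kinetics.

C₀ per dose = Dose / Vd = 695 / 279 = 2.491 mg/L
Fraction remaining after one interval: r = e^(−kτ) = e^(−0.01760 × 79.2) = 0.2481
Before dose 5, 4 doses have been given (aged 1τ, 2τ, 3τ, 4τ).
C_trough = C₀ × (r + r² + … + r^4) = C₀ × r(1−r^4)/(1−r)
        = 2.491 × 0.2481 × (1 − 0.003789) / (1 − 0.2481) = 0.8188 mg/L

0.8188 mg/L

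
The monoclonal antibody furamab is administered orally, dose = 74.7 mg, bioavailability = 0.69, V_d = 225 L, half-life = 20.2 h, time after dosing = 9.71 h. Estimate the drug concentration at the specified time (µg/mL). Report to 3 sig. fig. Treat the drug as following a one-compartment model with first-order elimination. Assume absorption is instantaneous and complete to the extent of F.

0.164 µg/mL

Amount reaching circulation = F × Dose = 0.69 × 74.70 = 51.54 mg
C₀ = F·Dose / Vd = 51.54 / 225 = 0.2291 mg/L
k = ln2 / t½ = 0.693147 / 20.2 = 0.03431 h⁻¹
C = C₀ · e^(−k·t) = 0.2291 × e^(−0.03431 × 9.71)
  = 0.2291 × 0.7167 = 0.1642 mg/L
(0.1642 mg/L = 0.1642 µg/mL)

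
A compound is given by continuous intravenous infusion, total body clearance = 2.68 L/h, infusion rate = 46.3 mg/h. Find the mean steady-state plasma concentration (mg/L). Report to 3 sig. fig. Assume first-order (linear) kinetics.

17.3 mg/L

At steady state Css = R₀ / CL = 46.3 / 2.680 = 17.28 mg/L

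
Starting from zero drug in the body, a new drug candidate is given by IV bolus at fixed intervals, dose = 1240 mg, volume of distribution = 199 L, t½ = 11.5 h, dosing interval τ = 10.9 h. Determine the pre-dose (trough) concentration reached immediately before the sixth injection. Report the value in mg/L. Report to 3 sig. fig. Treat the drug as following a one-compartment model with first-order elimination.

C₀ per dose = Dose / Vd = 1240 / 199 = 6.231 mg/L
k = ln2 / t½ = 0.693147 / 11.5 = 0.06027 h⁻¹
Fraction remaining after one interval: r = e^(−kτ) = e^(−0.06027 × 10.9) = 0.5184
Before dose 6, 5 doses have been given (aged 1τ, 2τ, 3τ, 4τ, 5τ).
C_trough = C₀ × (r + r² + … + r^5) = C₀ × r(1−r^5)/(1−r)
        = 6.231 × 0.5184 × (1 − 0.03744) / (1 − 0.5184) = 6.456 mg/L

6.46 mg/L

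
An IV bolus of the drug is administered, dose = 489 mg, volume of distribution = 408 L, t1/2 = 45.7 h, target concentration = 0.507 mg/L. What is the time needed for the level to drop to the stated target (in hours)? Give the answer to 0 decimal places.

C₀ = Dose / Vd = 489.0 / 408 = 1.199 mg/L
k = ln2 / t½ = 0.693147 / 45.7 = 0.01517 h⁻¹
t = ln(C₀ / C) / k = ln(1.199 / 0.507) / 0.01517
  = ln(2.365) / 0.01517 = 0.8608 / 0.01517 = 56.74 h

57 h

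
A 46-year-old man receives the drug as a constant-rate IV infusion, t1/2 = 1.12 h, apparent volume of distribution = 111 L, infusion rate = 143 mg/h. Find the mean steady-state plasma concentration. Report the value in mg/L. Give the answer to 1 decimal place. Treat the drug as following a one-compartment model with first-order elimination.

k = ln2 / t½ = 0.693147 / 1.12 = 0.6189 h⁻¹
CL = k × Vd = 0.6189 × 111 = 68.70 L/h
At steady state Css = R₀ / CL = 143 / 68.70 = 2.082 mg/L

2.1 mg/L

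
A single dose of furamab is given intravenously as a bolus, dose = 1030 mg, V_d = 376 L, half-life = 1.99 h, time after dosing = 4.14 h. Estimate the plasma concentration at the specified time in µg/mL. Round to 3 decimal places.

0.648 µg/mL

C₀ = Dose / Vd = 1030 / 376 = 2.739 mg/L
k = ln2 / t½ = 0.693147 / 1.99 = 0.3483 h⁻¹
C = C₀ · e^(−k·t) = 2.739 × e^(−0.3483 × 4.14)
  = 2.739 × 0.2365 = 0.6478 mg/L
(0.6478 mg/L = 0.6478 µg/mL)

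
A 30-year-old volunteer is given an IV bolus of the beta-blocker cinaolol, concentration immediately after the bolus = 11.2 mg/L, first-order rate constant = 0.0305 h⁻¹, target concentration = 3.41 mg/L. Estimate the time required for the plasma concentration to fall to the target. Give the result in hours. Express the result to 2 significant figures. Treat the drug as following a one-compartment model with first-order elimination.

39 h

t = ln(C₀ / C) / k = ln(11.20 / 3.41) / 0.03050
  = ln(3.284) / 0.03050 = 1.189 / 0.03050 = 38.98 h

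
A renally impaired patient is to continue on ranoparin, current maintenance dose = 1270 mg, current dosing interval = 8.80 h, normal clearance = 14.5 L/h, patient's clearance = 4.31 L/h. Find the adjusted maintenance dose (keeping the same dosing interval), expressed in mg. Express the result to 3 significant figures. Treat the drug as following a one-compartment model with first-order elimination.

To keep the same average steady-state level, dosing rate must scale with clearance.
CL ratio = 4.31 / 14.5 = 0.2972
New dose (same interval) = 1270 × 0.2972 = 377.4 mg

377 mg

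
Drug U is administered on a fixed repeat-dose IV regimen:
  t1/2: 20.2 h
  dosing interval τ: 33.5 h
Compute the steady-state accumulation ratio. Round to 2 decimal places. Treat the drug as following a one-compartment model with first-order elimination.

1.46

k = ln2 / t½ = 0.693147 / 20.2 = 0.03431 h⁻¹
e^(−kτ) = e^(−0.03431 × 33.5) = 0.3168
Accumulation ratio R = 1 / (1 − e^(−kτ)) = 1 / (1 − 0.3168) = 1.464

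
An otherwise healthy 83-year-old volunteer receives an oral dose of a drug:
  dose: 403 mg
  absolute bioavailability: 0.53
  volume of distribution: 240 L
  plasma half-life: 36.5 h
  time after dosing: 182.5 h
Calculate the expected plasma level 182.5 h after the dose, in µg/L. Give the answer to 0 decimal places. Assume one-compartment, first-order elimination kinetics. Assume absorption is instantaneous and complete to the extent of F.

28 µg/L

Amount reaching circulation = F × Dose = 0.53 × 403.0 = 213.6 mg
C₀ = F·Dose / Vd = 213.6 / 240 = 0.8900 mg/L
k = ln2 / t½ = 0.693147 / 36.5 = 0.01899 h⁻¹
t / t½ = 182.5 / 36.5 = 5 half-lives
C = C₀ × (1/2)^5 = 0.8900 × 0.03125 = 0.02781 mg/L
Convert: 0.02781 mg/L × 1000 = 27.81 µg/L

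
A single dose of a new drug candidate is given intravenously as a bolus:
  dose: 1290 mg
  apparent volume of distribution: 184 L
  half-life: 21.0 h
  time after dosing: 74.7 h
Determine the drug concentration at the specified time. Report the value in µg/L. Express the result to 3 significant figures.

C₀ = Dose / Vd = 1290 / 184 = 7.011 mg/L
k = ln2 / t½ = 0.693147 / 21.0 = 0.03301 h⁻¹
C = C₀ · e^(−k·t) = 7.011 × e^(−0.03301 × 74.7)
  = 7.011 × 0.08494 = 0.5955 mg/L
Convert: 0.5955 mg/L × 1000 = 595.5 µg/L

596 µg/L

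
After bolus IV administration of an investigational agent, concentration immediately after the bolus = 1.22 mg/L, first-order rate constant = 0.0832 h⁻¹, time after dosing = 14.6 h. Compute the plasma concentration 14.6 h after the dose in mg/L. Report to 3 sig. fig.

0.362 mg/L

C = C₀ · e^(−k·t) = 1.220 × e^(−0.08320 × 14.6)
  = 1.220 × 0.2968 = 0.3621 mg/L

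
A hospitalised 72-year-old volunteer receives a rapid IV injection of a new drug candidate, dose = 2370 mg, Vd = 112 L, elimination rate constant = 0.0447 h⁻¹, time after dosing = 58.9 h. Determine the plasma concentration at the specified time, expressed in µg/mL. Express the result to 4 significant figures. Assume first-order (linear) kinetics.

C₀ = Dose / Vd = 2370 / 112 = 21.16 mg/L
C = C₀ · e^(−k·t) = 21.16 × e^(−0.04470 × 58.9)
  = 21.16 × 0.07187 = 1.521 mg/L
(1.521 mg/L = 1.521 µg/mL)

1.521 µg/mL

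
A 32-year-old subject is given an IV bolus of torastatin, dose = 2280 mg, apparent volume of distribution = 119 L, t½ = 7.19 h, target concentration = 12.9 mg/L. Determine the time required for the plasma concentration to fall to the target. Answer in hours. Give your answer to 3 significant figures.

C₀ = Dose / Vd = 2280 / 119 = 19.16 mg/L
k = ln2 / t½ = 0.693147 / 7.19 = 0.09640 h⁻¹
t = ln(C₀ / C) / k = ln(19.16 / 12.9) / 0.09640
  = ln(1.485) / 0.09640 = 0.3954 / 0.09640 = 4.102 h

4.10 h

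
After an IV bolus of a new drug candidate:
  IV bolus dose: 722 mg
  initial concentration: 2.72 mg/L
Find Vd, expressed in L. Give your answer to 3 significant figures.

Vd = Dose / C₀ = 722.0 / 2.72 = 265.4 L

265 L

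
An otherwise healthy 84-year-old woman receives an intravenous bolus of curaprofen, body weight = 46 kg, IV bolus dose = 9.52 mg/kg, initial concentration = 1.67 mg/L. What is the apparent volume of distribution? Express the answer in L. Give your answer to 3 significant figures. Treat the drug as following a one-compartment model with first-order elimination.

262 L

Dose = 9.52 × 46 = 437.9 mg
Vd = Dose / C₀ = 437.9 / 1.67 = 262.2 L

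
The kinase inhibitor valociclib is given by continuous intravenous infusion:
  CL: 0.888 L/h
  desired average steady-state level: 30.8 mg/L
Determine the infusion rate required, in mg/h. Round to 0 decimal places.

At steady state, infusion rate R₀ = Css × CL = 30.8 × 0.8880 = 27.35 mg/h

27 mg/h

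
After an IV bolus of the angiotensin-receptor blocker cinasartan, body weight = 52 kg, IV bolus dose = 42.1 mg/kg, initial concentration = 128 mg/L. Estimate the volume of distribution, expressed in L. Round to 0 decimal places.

17 L

Dose = 42.1 × 52 = 2189 mg
Vd = Dose / C₀ = 2189 / 128 = 17.10 L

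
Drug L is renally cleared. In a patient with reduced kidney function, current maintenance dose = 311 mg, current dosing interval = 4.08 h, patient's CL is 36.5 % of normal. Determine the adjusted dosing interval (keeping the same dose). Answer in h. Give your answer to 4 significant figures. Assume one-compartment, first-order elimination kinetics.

11.18 h

To keep the same average steady-state level, dosing rate must scale with clearance.
CL ratio = 36.5 / 100 = 0.3650
New interval (same dose) = 4.08 / 0.3650 = 11.18 h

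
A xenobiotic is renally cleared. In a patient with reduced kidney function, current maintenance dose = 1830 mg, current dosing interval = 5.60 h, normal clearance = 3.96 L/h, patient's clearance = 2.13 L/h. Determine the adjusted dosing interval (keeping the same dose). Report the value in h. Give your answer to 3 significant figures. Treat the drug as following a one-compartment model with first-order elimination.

10.4 h

To keep the same average steady-state level, dosing rate must scale with clearance.
CL ratio = 2.13 / 3.96 = 0.5379
New interval (same dose) = 5.60 / 0.5379 = 10.41 h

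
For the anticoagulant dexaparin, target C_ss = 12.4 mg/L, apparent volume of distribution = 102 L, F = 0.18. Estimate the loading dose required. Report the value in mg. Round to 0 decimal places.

7027 mg

LD = Css × Vd / F = 12.4 × 102 / 0.18 = 7027 mg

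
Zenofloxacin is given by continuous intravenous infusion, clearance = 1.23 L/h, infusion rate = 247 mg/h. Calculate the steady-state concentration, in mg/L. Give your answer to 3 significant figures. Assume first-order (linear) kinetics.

201 mg/L

At steady state Css = R₀ / CL = 247 / 1.230 = 200.8 mg/L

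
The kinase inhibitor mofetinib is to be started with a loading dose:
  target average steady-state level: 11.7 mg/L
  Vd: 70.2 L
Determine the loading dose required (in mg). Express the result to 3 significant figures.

LD = Css × Vd = 11.7 × 70.2 = 821.3 mg

821 mg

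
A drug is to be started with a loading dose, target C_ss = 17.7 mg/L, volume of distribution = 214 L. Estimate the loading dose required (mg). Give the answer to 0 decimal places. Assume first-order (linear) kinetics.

LD = Css × Vd = 17.7 × 214 = 3788 mg

3788 mg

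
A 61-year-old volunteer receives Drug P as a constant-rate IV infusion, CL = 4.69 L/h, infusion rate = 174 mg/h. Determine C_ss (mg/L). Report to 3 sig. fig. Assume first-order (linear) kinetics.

At steady state Css = R₀ / CL = 174 / 4.690 = 37.10 mg/L

37.1 mg/L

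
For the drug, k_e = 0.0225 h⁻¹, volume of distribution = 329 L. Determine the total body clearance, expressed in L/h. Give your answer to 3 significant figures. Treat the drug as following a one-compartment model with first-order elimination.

7.40 L/h

CL = k × Vd = 0.0225 × 329 = 7.403 L/h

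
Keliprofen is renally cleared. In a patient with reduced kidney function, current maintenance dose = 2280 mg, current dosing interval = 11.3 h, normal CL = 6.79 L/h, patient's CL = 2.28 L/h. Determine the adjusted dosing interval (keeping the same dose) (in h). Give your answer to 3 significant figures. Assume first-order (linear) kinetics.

33.7 h

To keep the same average steady-state level, dosing rate must scale with clearance.
CL ratio = 2.28 / 6.79 = 0.3358
New interval (same dose) = 11.3 / 0.3358 = 33.65 h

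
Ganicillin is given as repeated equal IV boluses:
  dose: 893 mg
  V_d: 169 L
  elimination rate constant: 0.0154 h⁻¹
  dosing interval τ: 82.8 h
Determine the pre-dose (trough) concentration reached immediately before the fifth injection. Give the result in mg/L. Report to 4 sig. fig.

C₀ per dose = Dose / Vd = 893 / 169 = 5.284 mg/L
Fraction remaining after one interval: r = e^(−kτ) = e^(−0.01540 × 82.8) = 0.2794
Before dose 5, 4 doses have been given (aged 1τ, 2τ, 3τ, 4τ).
C_trough = C₀ × (r + r² + … + r^4) = C₀ × r(1−r^4)/(1−r)
        = 5.284 × 0.2794 × (1 − 0.006094) / (1 − 0.2794) = 2.036 mg/L

2.036 mg/L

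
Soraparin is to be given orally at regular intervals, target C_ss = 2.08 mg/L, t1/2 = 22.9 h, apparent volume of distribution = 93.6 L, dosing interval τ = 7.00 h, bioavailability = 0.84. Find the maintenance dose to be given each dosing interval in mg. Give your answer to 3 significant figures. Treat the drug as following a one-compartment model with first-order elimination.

k = ln2 / t½ = 0.693147 / 22.9 = 0.03027 h⁻¹
CL = k × Vd = 0.03027 × 93.6 = 2.833 L/h
At steady state, F × (Dose/τ) = Css × CL.
Dose = Css × CL × τ / F = 2.08 × 2.833 × 7.00 / 0.84 = 49.11 mg

49.1 mg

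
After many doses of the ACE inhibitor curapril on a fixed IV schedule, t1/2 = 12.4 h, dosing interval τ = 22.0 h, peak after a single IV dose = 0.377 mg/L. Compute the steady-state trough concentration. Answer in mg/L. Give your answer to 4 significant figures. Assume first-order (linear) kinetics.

k = ln2 / t½ = 0.693147 / 12.4 = 0.05590 h⁻¹
e^(−kτ) = e^(−0.05590 × 22.0) = 0.2924
Accumulation ratio R = 1 / (1 − e^(−kτ)) = 1 / (1 − 0.2924) = 1.413
Steady-state trough = C₀ × R × e^(−kτ) = 0.377 × 1.413 × 0.2924 = 0.1558 mg/L

0.1558 mg/L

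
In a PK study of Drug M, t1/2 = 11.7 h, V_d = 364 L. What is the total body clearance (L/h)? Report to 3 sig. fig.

k = ln2 / t½ = 0.693147 / 11.7 = 0.05924 h⁻¹
CL = k × Vd = 0.05924 × 364 = 21.56 L/h

21.6 L/h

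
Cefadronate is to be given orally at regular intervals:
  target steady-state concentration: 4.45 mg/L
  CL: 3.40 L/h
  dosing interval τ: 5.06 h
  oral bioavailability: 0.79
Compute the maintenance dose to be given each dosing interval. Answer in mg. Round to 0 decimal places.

97 mg

At steady state, F × (Dose/τ) = Css × CL.
Dose = Css × CL × τ / F = 4.45 × 3.400 × 5.06 / 0.79 = 96.91 mg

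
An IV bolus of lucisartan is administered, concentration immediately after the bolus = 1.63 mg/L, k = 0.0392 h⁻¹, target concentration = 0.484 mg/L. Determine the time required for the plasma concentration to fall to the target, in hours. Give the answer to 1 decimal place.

31.0 h

t = ln(C₀ / C) / k = ln(1.630 / 0.484) / 0.03920
  = ln(3.368) / 0.03920 = 1.214 / 0.03920 = 30.97 h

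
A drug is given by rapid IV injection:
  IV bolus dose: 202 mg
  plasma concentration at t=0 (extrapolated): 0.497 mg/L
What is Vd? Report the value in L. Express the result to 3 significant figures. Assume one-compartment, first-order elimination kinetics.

Vd = Dose / C₀ = 202.0 / 0.497 = 406.4 L

406 L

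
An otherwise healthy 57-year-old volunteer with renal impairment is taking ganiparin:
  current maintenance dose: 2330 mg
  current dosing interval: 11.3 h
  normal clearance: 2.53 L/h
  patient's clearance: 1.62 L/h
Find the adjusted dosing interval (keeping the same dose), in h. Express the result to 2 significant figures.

To keep the same average steady-state level, dosing rate must scale with clearance.
CL ratio = 1.62 / 2.53 = 0.6403
New interval (same dose) = 11.3 / 0.6403 = 17.65 h

18 h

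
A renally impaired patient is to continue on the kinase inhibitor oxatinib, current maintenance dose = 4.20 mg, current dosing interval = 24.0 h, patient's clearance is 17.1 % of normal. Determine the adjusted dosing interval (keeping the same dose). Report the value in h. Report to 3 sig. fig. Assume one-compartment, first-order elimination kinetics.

To keep the same average steady-state level, dosing rate must scale with clearance.
CL ratio = 17.1 / 100 = 0.1710
New interval (same dose) = 24.0 / 0.1710 = 140.4 h

140 h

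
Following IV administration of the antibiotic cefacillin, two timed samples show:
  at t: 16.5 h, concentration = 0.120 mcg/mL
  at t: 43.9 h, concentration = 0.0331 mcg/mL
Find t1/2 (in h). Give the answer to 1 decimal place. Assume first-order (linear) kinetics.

14.7 h

k = ln(C₁/C₂) / (t₂ − t₁) = ln(0.120/0.0331) / (43.9 − 16.5)
  = 1.288 / 27.40 = 0.04701 h⁻¹
t½ = ln2 / k = 0.693147 / 0.04701 = 14.74 h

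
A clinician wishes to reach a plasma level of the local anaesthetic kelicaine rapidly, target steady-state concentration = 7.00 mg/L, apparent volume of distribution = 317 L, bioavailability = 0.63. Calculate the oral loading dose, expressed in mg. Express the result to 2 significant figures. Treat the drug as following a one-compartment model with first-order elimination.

LD = Css × Vd / F = 7.00 × 317 / 0.63 = 3522 mg

3500 mg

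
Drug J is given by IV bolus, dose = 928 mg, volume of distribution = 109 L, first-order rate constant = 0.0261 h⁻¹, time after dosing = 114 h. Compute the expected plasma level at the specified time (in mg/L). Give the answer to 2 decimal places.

C₀ = Dose / Vd = 928.0 / 109 = 8.514 mg/L
C = C₀ · e^(−k·t) = 8.514 × e^(−0.02610 × 114)
  = 8.514 × 0.05103 = 0.4345 mg/L

0.43 mg/L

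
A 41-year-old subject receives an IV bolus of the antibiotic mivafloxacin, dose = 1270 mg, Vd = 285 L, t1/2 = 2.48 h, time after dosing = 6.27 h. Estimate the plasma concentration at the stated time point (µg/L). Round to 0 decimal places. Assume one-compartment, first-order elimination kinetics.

C₀ = Dose / Vd = 1270 / 285 = 4.456 mg/L
k = ln2 / t½ = 0.693147 / 2.48 = 0.2795 h⁻¹
C = C₀ · e^(−k·t) = 4.456 × e^(−0.2795 × 6.27)
  = 4.456 × 0.1733 = 0.7722 mg/L
Convert: 0.7722 mg/L × 1000 = 772.2 µg/L

772 µg/L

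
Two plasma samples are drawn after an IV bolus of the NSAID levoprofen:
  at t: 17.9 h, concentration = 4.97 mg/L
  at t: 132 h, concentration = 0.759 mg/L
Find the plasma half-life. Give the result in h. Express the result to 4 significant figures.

k = ln(C₁/C₂) / (t₂ − t₁) = ln(4.97/0.759) / (132 − 17.9)
  = 1.879 / 114.1 = 0.01647 h⁻¹
t½ = ln2 / k = 0.693147 / 0.01647 = 42.09 h

42.09 h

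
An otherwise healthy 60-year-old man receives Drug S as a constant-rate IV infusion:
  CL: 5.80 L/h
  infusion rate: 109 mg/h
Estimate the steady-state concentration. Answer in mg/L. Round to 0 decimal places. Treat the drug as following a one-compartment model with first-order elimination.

19 mg/L

At steady state Css = R₀ / CL = 109 / 5.800 = 18.79 mg/L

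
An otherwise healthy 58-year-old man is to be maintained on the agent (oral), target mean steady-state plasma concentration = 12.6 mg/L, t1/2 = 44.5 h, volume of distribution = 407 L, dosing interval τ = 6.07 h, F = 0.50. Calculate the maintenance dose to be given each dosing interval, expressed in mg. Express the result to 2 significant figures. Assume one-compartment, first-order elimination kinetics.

970 mg

k = ln2 / t½ = 0.693147 / 44.5 = 0.01558 h⁻¹
CL = k × Vd = 0.01558 × 407 = 6.341 L/h
At steady state, F × (Dose/τ) = Css × CL.
Dose = Css × CL × τ / F = 12.6 × 6.341 × 6.07 / 0.50 = 969.9 mg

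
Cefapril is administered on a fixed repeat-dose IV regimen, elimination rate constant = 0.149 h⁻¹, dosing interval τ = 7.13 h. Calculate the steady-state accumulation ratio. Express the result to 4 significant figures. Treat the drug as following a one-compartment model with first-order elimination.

e^(−kτ) = e^(−0.1490 × 7.13) = 0.3456
Accumulation ratio R = 1 / (1 − e^(−kτ)) = 1 / (1 − 0.3456) = 1.528

1.528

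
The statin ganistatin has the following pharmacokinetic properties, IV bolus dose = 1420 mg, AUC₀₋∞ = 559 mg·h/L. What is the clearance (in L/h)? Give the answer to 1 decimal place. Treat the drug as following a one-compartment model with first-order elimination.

CL = Dose / AUC = 1420 / 559 = 2.540 L/h

2.5 L/h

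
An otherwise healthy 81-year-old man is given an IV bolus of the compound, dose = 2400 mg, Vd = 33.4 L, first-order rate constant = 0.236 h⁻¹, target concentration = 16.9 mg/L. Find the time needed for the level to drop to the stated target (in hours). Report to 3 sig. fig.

C₀ = Dose / Vd = 2400 / 33.4 = 71.86 mg/L
t = ln(C₀ / C) / k = ln(71.86 / 16.9) / 0.2360
  = ln(4.252) / 0.2360 = 1.447 / 0.2360 = 6.131 h

6.13 h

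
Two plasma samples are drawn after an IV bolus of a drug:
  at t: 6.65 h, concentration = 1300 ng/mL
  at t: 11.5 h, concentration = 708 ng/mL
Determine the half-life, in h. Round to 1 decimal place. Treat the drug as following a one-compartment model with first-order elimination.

k = ln(C₁/C₂) / (t₂ − t₁) = ln(1300/708) / (11.5 − 6.65)
  = 0.6077 / 4.850 = 0.1253 h⁻¹
t½ = ln2 / k = 0.693147 / 0.1253 = 5.532 h

5.5 h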